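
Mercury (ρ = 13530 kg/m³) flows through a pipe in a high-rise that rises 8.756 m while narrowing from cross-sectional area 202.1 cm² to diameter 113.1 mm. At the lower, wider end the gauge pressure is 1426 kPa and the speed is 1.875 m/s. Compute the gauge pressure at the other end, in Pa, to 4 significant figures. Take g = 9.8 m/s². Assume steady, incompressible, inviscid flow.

Continuity gives A₁v₁ = A₂v₂, so v₂ = (202.1 cm²)/(100.5 cm²) × 1.875 m/s = 3.772 m/s.
Applying Bernoulli between the two ends and solving for P₂: P₂ = P₁ + ½ρ(v₁² − v₂²) − ρgΔh.
P₂ = 1426000 + ½·13530·(1.875² − 3.772²) − 13530·9.8·(+8.756) = 1426000 + (-72460) − (1161000) = 192500 Pa.

P₂ ≈ 192500 Pa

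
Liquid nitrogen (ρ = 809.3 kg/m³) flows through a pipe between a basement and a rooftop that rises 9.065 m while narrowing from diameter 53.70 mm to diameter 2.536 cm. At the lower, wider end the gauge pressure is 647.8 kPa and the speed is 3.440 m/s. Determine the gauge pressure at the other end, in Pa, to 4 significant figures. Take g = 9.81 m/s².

P₂ ≈ 484300 Pa

Mass conservation (A₁v₁ = A₂v₂) gives v₂ = 3.440 × 22.65/5.051 = 15.42 m/s.
Applying Bernoulli between the two ends and solving for P₂: P₂ = P₁ + ½ρ(v₁² − v₂²) − ρgΔh.
P₂ = 647800 + ½·809.3·(3.440² − 15.42²) − 809.3·9.81·(+9.065) = 647800 + (-91480) − (71970) = 484300 Pa.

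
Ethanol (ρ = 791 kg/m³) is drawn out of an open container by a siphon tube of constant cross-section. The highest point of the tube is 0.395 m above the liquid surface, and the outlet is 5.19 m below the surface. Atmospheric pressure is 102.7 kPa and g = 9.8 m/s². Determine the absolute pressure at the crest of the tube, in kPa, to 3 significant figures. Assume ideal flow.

Bernoulli surface→outlet gives ½v² = g·h_out, so v = √(2·9.8·5.19) = 10.1 m/s.
Continuity keeps v the same throughout the tube; from surface to crest, P_atm + 0 = P_top + ½ρv² + ρg·h_top.
P_top = 102700 − ½·791·10.1² − 791·9.8·0.395 = 59400 Pa.

59.4 kPa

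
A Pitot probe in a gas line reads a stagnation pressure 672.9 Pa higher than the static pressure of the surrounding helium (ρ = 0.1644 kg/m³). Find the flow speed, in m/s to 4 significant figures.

v = 90.48 m/s

At the stagnation point the flow is brought to rest, so Bernoulli gives P_stag − P_static = ½ρv².
v = √(2ΔP/ρ) = √(2·672.9/0.1644) = 90.48 m/s.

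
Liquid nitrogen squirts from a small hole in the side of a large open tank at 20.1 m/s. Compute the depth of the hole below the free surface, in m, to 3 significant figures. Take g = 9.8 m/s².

h = 20.6 m

For a small hole in a large open tank, ½v² = gh, giving h = v²/(2g).
h = 20.1²/(2·9.8) = 404/19.60 = 20.6 m.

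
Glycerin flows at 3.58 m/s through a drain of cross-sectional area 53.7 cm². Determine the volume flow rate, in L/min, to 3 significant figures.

Q = A·v = 0.00537 m² × 3.58 m/s = 0.0192 m³/s.
Converting: 0.0192 m³/s × 60000 = 1150 L/min.

Q ≈ 1150 L/min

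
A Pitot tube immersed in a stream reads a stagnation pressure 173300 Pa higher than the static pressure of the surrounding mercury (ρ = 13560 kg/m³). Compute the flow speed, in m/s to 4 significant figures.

Bernoulli between the free stream and the stagnation point: ½ρv² = P_stag − P_static.
v = √(2ΔP/ρ) = √(2·173300/13560) = 5.056 m/s.

v ≈ 5.056 m/s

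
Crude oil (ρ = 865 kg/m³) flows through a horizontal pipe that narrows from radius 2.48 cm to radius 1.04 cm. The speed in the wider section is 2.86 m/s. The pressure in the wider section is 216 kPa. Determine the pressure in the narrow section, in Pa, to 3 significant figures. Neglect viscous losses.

Mass conservation (A₁v₁ = A₂v₂) gives v₂ = 2.86 × 19.3/3.40 = 16.3 m/s.
With no height change, Bernoulli's equation is P₁ + ½ρv₁² = P₂ + ½ρv₂².
P₂ = P₁ − ½ρ(v₂² − v₁²) = 216000 − ½·865·(16.3² − 2.86²) = 216000 − 111000 = 105000 Pa.

105000 Pa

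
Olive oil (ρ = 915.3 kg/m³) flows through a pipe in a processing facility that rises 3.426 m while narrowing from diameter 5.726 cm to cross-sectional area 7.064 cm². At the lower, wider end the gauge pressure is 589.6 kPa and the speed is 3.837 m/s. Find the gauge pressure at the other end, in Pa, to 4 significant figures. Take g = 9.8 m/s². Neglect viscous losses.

By continuity, v₂ = v₁·A₁/A₂ = 3.837·(25.75/7.064) = 13.99 m/s.
Energy conservation along the streamline gives P₂ = P₁ − ½ρ(v₂² − v₁²) − ρg(h₂ − h₁).
P₂ = 589600 + ½·915.3·(3.837² − 13.99²) − 915.3·9.8·(+3.426) = 589600 + (-82800) − (30730) = 476100 Pa.

P₂ = 476100 Pa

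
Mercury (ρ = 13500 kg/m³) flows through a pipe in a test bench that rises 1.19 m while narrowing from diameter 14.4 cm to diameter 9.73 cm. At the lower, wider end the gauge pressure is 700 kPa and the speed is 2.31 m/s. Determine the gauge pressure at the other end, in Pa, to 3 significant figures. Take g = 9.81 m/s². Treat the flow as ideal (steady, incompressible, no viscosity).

P₂ ≈ 406000 Pa

The volume flow rate is constant, so v₂ = (A₁/A₂)v₁ = (163/74.4)·2.31 = 5.06 m/s.
Applying Bernoulli between the two ends and solving for P₂: P₂ = P₁ + ½ρ(v₁² − v₂²) − ρgΔh.
P₂ = 700000 + ½·13500·(2.31² − 5.06²) − 13500·9.81·(+1.19) = 700000 + (-137000) − (158000) = 406000 Pa.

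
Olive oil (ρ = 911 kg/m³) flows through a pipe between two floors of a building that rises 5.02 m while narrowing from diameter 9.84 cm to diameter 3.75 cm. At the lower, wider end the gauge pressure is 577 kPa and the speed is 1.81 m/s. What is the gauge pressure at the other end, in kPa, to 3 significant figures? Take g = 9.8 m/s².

The volume flow rate is constant, so v₂ = (A₁/A₂)v₁ = (76.0/11.0)·1.81 = 12.5 m/s.
Applying Bernoulli between the two ends and solving for P₂: P₂ = P₁ + ½ρ(v₁² − v₂²) − ρgΔh.
P₂ = 577000 + ½·911·(1.81² − 12.5²) − 911·9.8·(+5.02) = 577000 + (-69300) − (44800) = 463000 Pa.

P₂ = 463 kPa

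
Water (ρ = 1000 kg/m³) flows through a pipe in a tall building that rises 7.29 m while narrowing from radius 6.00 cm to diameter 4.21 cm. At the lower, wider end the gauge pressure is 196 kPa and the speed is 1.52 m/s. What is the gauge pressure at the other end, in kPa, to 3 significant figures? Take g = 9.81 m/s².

49.4 kPa

By continuity, v₂ = v₁·A₁/A₂ = 1.52·(113/13.9) = 12.3 m/s.
Applying Bernoulli between the two ends and solving for P₂: P₂ = P₁ + ½ρ(v₁² − v₂²) − ρgΔh.
P₂ = 196000 + ½·1000·(1.52² − 12.3²) − 1000·9.81·(+7.29) = 196000 + (-75100) − (71500) = 49400 Pa.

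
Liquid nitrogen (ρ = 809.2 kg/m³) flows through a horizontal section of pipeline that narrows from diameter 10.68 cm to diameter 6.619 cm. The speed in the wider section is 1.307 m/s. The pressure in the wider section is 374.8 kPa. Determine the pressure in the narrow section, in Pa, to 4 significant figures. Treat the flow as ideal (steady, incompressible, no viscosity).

By continuity, v₂ = v₁·A₁/A₂ = 1.307·(89.58/34.41) = 3.403 m/s.
Bernoulli (h₁ = h₂): P₁ − P₂ = ½ρ(v₂² − v₁²).
P₂ = P₁ − ½ρ(v₂² − v₁²) = 374800 − ½·809.2·(3.403² − 1.307²) = 374800 − 3994 = 370800 Pa.

P₂ = 370800 Pa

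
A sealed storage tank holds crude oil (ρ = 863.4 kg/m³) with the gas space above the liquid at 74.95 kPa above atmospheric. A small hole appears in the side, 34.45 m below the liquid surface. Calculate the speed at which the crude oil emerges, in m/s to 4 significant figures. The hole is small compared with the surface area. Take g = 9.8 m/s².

v ≈ 29.13 m/s

Take point 1 at the surface (v₁ ≈ 0) and point 2 at the hole (at atmospheric pressure). Bernoulli: P₁ + ρg h = P_atm + ½ρv₂².
With P₁ − P_atm = 74950 Pa, v₂ = √(2gh + 2ΔP/ρ) = √(2·9.8·34.45 + 2·74950/863.4) = 29.13 m/s.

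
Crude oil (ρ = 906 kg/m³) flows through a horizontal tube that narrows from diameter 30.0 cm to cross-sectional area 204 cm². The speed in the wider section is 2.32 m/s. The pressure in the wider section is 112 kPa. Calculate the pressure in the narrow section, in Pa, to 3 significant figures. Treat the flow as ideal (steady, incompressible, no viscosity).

Mass conservation (A₁v₁ = A₂v₂) gives v₂ = 2.32 × 707/204 = 8.04 m/s.
With no height change, Bernoulli's equation is P₁ + ½ρv₁² = P₂ + ½ρv₂².
P₂ = P₁ − ½ρ(v₂² − v₁²) = 112000 − ½·906·(8.04² − 2.32²) = 112000 − 26800 = 85200 Pa.

P₂ ≈ 85200 Pa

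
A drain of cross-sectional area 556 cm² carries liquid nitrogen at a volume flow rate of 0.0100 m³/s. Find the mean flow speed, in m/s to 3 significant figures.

Q = 0.0100 m³/s = 0.0100 m³/s.
v = Q/A = 0.0100 / 0.0556 = 0.180 m/s.

v ≈ 0.180 m/s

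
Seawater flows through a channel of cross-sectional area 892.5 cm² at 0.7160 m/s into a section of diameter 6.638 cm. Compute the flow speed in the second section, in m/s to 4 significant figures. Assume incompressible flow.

The volume flow rate is constant, so v₂ = (A₁/A₂)v₁ = (892.5/34.61)·0.7160 = 18.47 m/s.

v₂ ≈ 18.47 m/s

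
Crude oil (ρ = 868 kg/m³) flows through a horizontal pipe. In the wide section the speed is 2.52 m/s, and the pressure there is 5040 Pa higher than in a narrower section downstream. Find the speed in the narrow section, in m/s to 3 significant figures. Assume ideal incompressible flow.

v₂ ≈ 4.24 m/s

Along the level pipe P + ½ρv² is conserved, hence v₂² = v₁² + 2(P₁ − P₂)/ρ.
v₂ = √(2.52² + 2·5040/868) = √(6.35 + 11.6) = 4.24 m/s.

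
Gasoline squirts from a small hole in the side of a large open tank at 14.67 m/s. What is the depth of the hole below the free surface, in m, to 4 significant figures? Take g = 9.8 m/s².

Torricelli: v = √(2gh), so h = v²/(2g).
h = 14.67²/(2·9.8) = 215.2/19.60 = 10.98 m.

h = 10.98 m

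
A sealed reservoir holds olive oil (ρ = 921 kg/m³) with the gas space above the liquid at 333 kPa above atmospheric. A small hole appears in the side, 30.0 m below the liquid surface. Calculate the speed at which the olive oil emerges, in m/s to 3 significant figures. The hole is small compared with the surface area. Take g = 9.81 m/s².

Take point 1 at the surface (v₁ ≈ 0) and point 2 at the hole (at atmospheric pressure). Bernoulli: P₁ + ρg h = P_atm + ½ρv₂².
With P₁ − P_atm = 333000 Pa, v₂ = √(2gh + 2ΔP/ρ) = √(2·9.81·30.0 + 2·333000/921) = 36.2 m/s.

v ≈ 36.2 m/s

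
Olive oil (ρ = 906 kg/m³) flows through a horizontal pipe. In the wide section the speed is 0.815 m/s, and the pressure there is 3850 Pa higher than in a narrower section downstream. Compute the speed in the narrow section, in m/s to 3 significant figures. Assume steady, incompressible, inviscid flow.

3.03 m/s

With h₁ = h₂, rearranging Bernoulli gives v₂ = √(v₁² + 2ΔP/ρ).
v₂ = √(0.815² + 2·3850/906) = √(0.664 + 8.50) = 3.03 m/s.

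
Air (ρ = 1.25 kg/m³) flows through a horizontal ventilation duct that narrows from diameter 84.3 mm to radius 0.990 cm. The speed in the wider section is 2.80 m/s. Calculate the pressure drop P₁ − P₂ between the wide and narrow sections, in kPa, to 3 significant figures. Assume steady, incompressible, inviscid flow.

1.61 kPa

By continuity, v₂ = v₁·A₁/A₂ = 2.80·(55.8/3.08) = 50.8 m/s.
Along the horizontal streamline, P + ½ρv² is constant.
P₁ − P₂ = ½·1.25·(50.8² − 2.80²) = ½·1.25·2570 = 1610 Pa.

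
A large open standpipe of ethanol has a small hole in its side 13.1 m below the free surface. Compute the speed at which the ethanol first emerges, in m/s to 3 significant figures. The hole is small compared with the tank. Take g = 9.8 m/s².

v ≈ 16.0 m/s

With the surface at rest and both surface and jet at atmospheric pressure, Bernoulli gives ρg h = ½ρv², so v = √(2gh) = √(2·9.8·13.1) = 16.0 m/s.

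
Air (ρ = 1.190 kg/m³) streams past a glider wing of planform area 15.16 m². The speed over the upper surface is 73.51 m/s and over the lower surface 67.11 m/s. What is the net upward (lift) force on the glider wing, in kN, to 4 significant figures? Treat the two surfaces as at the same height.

8.118 kN

The faster flow above has the lower pressure; Bernoulli (same height) gives ΔP = ½ρ(v_up² − v_low²).
ΔP = ½·1.190·(73.51² − 67.11²) = 535.5 Pa.
Lift = ΔP · A = 535.5 × 15.16 = 8118 N.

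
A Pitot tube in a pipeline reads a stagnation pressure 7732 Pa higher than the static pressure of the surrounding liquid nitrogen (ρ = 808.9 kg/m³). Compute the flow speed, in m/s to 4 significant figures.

At the stagnation point the flow is brought to rest, so Bernoulli gives P_stag − P_static = ½ρv².
v = √(2ΔP/ρ) = √(2·7732/808.9) = 4.372 m/s.

v ≈ 4.372 m/s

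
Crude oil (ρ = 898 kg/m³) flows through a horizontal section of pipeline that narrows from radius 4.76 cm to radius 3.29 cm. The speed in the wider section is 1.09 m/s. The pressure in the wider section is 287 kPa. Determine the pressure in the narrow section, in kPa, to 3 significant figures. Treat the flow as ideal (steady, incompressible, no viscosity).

The volume flow rate is constant, so v₂ = (A₁/A₂)v₁ = (71.2/34.0)·1.09 = 2.28 m/s.
Along the horizontal streamline, P + ½ρv² is constant.
P₂ = P₁ − ½ρ(v₂² − v₁²) = 287000 − ½·898·(2.28² − 1.09²) = 287000 − 1800 = 285000 Pa.

P₂ = 285 kPa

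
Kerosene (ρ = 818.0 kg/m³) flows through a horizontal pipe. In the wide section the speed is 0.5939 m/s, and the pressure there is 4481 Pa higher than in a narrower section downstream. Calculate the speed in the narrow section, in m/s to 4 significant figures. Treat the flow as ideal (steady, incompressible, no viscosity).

Horizontal Bernoulli: P₁ + ½ρv₁² = P₂ + ½ρv₂², so v₂² = v₁² + 2(P₁ − P₂)/ρ.
v₂ = √(0.5939² + 2·4481/818.0) = √(0.3527 + 10.96) = 3.363 m/s.

v₂ ≈ 3.363 m/s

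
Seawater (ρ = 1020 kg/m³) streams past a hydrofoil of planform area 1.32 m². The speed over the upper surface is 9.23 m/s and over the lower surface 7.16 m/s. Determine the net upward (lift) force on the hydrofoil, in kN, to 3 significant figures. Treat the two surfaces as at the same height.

22.8 kN

With equal heights on the two surfaces, Bernoulli gives P_lower − P_upper = ½ρ(v_upper² − v_lower²).
ΔP = ½·1020·(9.23² − 7.16²) = 17300 Pa.
Lift = ΔP · A = 17300 × 1.32 = 22800 N.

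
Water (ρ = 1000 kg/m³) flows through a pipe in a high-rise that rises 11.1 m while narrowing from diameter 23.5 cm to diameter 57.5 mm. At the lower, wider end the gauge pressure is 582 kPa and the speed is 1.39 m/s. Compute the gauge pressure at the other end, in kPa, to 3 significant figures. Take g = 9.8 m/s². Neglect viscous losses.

P₂ ≈ 205 kPa

By continuity, v₂ = v₁·A₁/A₂ = 1.39·(434/26.0) = 23.2 m/s.
Applying Bernoulli between the two ends and solving for P₂: P₂ = P₁ + ½ρ(v₁² − v₂²) − ρgΔh.
P₂ = 582000 + ½·1000·(1.39² − 23.2²) − 1000·9.8·(+11.1) = 582000 + (-269000) − (109000) = 205000 Pa.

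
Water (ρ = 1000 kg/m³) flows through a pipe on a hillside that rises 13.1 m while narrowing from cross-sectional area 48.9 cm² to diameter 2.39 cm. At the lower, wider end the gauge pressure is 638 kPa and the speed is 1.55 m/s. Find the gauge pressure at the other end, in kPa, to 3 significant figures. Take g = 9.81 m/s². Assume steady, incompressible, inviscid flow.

The volume flow rate is constant, so v₂ = (A₁/A₂)v₁ = (48.9/4.49)·1.55 = 16.9 m/s.
Applying Bernoulli between the two ends and solving for P₂: P₂ = P₁ + ½ρ(v₁² − v₂²) − ρgΔh.
P₂ = 638000 + ½·1000·(1.55² − 16.9²) − 1000·9.81·(+13.1) = 638000 + (-142000) − (129000) = 368000 Pa.

368 kPa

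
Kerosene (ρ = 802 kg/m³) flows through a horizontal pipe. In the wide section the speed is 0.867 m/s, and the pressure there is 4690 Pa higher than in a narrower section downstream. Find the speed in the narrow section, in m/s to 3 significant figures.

v₂ ≈ 3.53 m/s

Horizontal Bernoulli: P₁ + ½ρv₁² = P₂ + ½ρv₂², so v₂² = v₁² + 2(P₁ − P₂)/ρ.
v₂ = √(0.867² + 2·4690/802) = √(0.752 + 11.7) = 3.53 m/s.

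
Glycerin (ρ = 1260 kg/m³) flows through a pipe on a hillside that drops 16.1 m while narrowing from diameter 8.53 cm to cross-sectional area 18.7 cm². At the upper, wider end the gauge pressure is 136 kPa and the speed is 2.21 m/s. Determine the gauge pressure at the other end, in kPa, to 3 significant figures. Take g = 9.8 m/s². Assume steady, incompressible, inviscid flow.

P₂ ≈ 309 kPa

Mass conservation (A₁v₁ = A₂v₂) gives v₂ = 2.21 × 57.1/18.7 = 6.75 m/s.
Bernoulli: P₁ + ½ρv₁² + ρg h₁ = P₂ + ½ρv₂² + ρg h₂, so P₂ = P₁ + ½ρ(v₁² − v₂²) − ρg(h₂ − h₁).
P₂ = 136000 + ½·1260·(2.21² − 6.75²) − 1260·9.8·(−16.1) = 136000 + (-25700) − (-199000) = 309000 Pa.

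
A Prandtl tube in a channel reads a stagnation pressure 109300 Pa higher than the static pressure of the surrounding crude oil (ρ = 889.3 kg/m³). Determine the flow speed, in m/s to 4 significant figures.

15.68 m/s

At the stagnation point the flow is brought to rest, so Bernoulli gives P_stag − P_static = ½ρv².
v = √(2ΔP/ρ) = √(2·109300/889.3) = 15.68 m/s.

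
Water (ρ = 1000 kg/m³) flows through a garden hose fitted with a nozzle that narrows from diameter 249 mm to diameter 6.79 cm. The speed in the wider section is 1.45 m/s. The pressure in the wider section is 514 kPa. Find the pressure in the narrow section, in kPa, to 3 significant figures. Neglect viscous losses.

Mass conservation (A₁v₁ = A₂v₂) gives v₂ = 1.45 × 487/36.2 = 19.5 m/s.
The pipe is horizontal, so Bernoulli reduces to P₁ + ½ρv₁² = P₂ + ½ρv₂².
P₂ = P₁ − ½ρ(v₂² − v₁²) = 514000 − ½·1000·(19.5² − 1.45²) = 514000 − 189000 = 325000 Pa.

P₂ ≈ 325 kPa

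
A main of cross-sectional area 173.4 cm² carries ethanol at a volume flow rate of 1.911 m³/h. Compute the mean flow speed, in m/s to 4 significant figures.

Q = 1.911 m³/h = 0.0005308 m³/s.
v = Q/A = 0.0005308 / 0.01734 = 0.03061 m/s.

v ≈ 0.03061 m/s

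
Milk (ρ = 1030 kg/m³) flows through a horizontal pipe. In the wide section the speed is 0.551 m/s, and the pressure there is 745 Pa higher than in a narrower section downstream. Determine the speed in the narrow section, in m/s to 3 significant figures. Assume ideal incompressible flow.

Along the level pipe P + ½ρv² is conserved, hence v₂² = v₁² + 2(P₁ − P₂)/ρ.
v₂ = √(0.551² + 2·745/1030) = √(0.304 + 1.45) = 1.32 m/s.

v₂ = 1.32 m/s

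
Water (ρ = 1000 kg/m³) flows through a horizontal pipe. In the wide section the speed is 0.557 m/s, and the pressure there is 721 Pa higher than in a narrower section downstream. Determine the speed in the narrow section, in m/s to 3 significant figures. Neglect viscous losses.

With h₁ = h₂, rearranging Bernoulli gives v₂ = √(v₁² + 2ΔP/ρ).
v₂ = √(0.557² + 2·721/1000) = √(0.310 + 1.44) = 1.32 m/s.

v₂ = 1.32 m/s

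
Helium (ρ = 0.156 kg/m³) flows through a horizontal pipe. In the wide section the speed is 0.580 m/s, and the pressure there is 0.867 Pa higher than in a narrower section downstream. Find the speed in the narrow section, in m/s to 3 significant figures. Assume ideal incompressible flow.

Horizontal Bernoulli: P₁ + ½ρv₁² = P₂ + ½ρv₂², so v₂² = v₁² + 2(P₁ − P₂)/ρ.
v₂ = √(0.580² + 2·0.867/0.156) = √(0.336 + 11.1) = 3.38 m/s.

v₂ ≈ 3.38 m/s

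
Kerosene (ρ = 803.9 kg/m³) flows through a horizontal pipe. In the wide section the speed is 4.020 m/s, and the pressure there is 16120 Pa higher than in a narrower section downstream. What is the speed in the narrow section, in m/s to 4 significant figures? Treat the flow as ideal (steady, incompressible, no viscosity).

7.501 m/s

Horizontal Bernoulli: P₁ + ½ρv₁² = P₂ + ½ρv₂², so v₂² = v₁² + 2(P₁ − P₂)/ρ.
v₂ = √(4.020² + 2·16120/803.9) = √(16.16 + 40.10) = 7.501 m/s.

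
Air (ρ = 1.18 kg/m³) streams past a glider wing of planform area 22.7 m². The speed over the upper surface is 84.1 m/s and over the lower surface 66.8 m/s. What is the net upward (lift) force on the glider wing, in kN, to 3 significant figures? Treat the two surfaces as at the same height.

With equal heights on the two surfaces, Bernoulli gives P_lower − P_upper = ½ρ(v_upper² − v_lower²).
ΔP = ½·1.18·(84.1² − 66.8²) = 1540 Pa.
Lift = ΔP · A = 1540 × 22.7 = 35000 N.

F = 35.0 kN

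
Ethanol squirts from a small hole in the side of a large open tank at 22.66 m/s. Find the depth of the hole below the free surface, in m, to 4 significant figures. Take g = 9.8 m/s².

Torricelli: v = √(2gh), so h = v²/(2g).
h = 22.66²/(2·9.8) = 513.5/19.60 = 26.20 m.

26.20 m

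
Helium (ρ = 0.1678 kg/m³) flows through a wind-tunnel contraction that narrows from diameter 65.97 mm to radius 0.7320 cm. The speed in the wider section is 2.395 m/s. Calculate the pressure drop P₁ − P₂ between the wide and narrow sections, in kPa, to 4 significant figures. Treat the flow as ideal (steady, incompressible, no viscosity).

By continuity, v₂ = v₁·A₁/A₂ = 2.395·(34.18/1.683) = 48.63 m/s.
The pipe is horizontal, so Bernoulli reduces to P₁ + ½ρv₁² = P₂ + ½ρv₂².
P₁ − P₂ = ½·0.1678·(48.63² − 2.395²) = ½·0.1678·2359 = 197.9 Pa.

ΔP ≈ 0.1979 kPa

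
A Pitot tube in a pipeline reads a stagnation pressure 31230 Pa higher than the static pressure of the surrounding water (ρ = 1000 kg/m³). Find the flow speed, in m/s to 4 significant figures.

The dynamic pressure equals the rise in static pressure at the stagnation point: ΔP = ½ρv².
v = √(2ΔP/ρ) = √(2·31230/1000) = 7.903 m/s.

v = 7.903 m/s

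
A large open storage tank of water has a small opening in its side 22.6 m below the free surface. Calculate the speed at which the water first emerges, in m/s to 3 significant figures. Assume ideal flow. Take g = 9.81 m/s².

21.1 m/s

With the surface at rest and both surface and jet at atmospheric pressure, Bernoulli gives ρg h = ½ρv², so v = √(2gh) = √(2·9.81·22.6) = 21.1 m/s.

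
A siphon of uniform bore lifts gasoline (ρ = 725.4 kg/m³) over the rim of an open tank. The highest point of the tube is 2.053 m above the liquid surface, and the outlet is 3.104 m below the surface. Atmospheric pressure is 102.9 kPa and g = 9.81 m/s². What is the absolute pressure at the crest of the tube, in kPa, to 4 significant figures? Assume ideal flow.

From the surface to the outlet (both open to atmosphere, surface at rest): v = √(2g·h_out) = √(2·9.81·3.104) = 7.804 m/s.
With constant cross-section the crest speed equals v; applying Bernoulli from the surface up to the crest, P_top = P_atm − ½ρv² − ρg·h_top.
P_top = 102900 − ½·725.4·7.804² − 725.4·9.81·2.053 = 66200 Pa.

P_top ≈ 66.20 kPa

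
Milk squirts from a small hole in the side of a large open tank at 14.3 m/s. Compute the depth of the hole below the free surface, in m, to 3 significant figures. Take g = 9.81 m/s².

Inverting v = √(2gh) gives h = v² / 2g.
h = 14.3²/(2·9.81) = 204/19.62 = 10.4 m.

h = 10.4 m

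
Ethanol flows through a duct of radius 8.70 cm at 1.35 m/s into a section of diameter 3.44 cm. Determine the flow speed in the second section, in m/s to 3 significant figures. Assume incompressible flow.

Continuity gives A₁v₁ = A₂v₂, so v₂ = (238 cm²)/(9.29 cm²) × 1.35 m/s = 34.5 m/s.

34.5 m/s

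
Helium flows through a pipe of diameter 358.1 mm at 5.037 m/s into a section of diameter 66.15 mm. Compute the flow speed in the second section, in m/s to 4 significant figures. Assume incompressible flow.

v₂ = 147.6 m/s

The volume flow rate is constant, so v₂ = (A₁/A₂)v₁ = (1007/34.37)·5.037 = 147.6 m/s.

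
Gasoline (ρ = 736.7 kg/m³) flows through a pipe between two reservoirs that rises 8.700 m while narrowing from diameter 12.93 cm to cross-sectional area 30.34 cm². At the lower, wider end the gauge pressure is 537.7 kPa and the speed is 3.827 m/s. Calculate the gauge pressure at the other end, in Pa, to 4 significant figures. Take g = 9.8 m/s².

Mass conservation (A₁v₁ = A₂v₂) gives v₂ = 3.827 × 131.3/30.34 = 16.56 m/s.
Applying Bernoulli between the two ends and solving for P₂: P₂ = P₁ + ½ρ(v₁² − v₂²) − ρgΔh.
P₂ = 537700 + ½·736.7·(3.827² − 16.56²) − 736.7·9.8·(+8.700) = 537700 + (-95650) − (62810) = 379200 Pa.

P₂ ≈ 379200 Pa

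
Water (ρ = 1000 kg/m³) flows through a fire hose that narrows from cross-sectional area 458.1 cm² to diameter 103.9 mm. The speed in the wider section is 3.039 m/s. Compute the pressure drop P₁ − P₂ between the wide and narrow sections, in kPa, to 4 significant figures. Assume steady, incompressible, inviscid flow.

By continuity, v₂ = v₁·A₁/A₂ = 3.039·(458.1/84.79) = 16.42 m/s.
Along the horizontal streamline, P + ½ρv² is constant.
P₁ − P₂ = ½·1000·(16.42² − 3.039²) = ½·1000·260.4 = 130200 Pa.

130.2 kPa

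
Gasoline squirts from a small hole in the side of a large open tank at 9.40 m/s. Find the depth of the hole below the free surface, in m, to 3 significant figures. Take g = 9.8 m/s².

Inverting v = √(2gh) gives h = v² / 2g.
h = 9.40²/(2·9.8) = 88.4/19.60 = 4.51 m.

h ≈ 4.51 m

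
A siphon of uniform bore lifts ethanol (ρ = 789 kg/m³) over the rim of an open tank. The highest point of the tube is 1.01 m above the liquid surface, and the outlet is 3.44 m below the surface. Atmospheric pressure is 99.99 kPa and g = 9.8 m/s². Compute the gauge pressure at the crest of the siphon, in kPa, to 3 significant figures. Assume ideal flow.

Bernoulli surface→outlet gives ½v² = g·h_out, so v = √(2·9.8·3.44) = 8.21 m/s.
Continuity keeps v the same throughout the tube; from surface to crest, P_atm + 0 = P_top + ½ρv² + ρg·h_top.
P_top = 99990 − ½·789·8.21² − 789·9.8·1.01 = 65600 Pa. So P_gauge = P_top − P_atm = -34400 Pa.

P_gauge ≈ -34.4 kPa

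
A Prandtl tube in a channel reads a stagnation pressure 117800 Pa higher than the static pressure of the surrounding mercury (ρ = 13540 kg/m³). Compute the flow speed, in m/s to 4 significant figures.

The dynamic pressure equals the rise in static pressure at the stagnation point: ΔP = ½ρv².
v = √(2ΔP/ρ) = √(2·117800/13540) = 4.171 m/s.

v = 4.171 m/s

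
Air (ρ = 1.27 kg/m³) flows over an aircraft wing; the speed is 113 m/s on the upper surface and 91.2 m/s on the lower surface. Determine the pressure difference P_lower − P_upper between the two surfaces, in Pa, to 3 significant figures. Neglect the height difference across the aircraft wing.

ΔP = 2830 Pa

The pressure is lower where the speed is higher: ΔP = ½ρ(v_up² − v_low²).
ΔP = ½·1.27·(113² − 91.2²) = 2830 Pa.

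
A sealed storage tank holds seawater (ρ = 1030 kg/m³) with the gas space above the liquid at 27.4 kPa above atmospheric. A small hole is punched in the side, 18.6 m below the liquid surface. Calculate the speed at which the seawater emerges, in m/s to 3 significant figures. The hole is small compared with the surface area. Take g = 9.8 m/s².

Take point 1 at the surface (v₁ ≈ 0) and point 2 at the hole (at atmospheric pressure). Bernoulli: P₁ + ρg h = P_atm + ½ρv₂².
With P₁ − P_atm = 27400 Pa, v₂ = √(2gh + 2ΔP/ρ) = √(2·9.8·18.6 + 2·27400/1030) = 20.4 m/s.

20.4 m/s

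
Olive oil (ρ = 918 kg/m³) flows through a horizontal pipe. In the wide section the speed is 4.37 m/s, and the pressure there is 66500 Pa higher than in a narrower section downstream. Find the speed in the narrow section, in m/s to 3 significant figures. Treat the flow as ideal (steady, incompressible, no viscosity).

Horizontal Bernoulli: P₁ + ½ρv₁² = P₂ + ½ρv₂², so v₂² = v₁² + 2(P₁ − P₂)/ρ.
v₂ = √(4.37² + 2·66500/918) = √(19.1 + 145) = 12.8 m/s.

v₂ ≈ 12.8 m/s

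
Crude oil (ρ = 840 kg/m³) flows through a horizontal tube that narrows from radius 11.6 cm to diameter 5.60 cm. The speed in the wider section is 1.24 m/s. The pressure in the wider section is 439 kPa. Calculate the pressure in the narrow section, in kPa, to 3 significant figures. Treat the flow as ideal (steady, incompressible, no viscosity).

Continuity gives A₁v₁ = A₂v₂, so v₂ = (423 cm²)/(24.6 cm²) × 1.24 m/s = 21.3 m/s.
The pipe is horizontal, so Bernoulli reduces to P₁ + ½ρv₁² = P₂ + ½ρv₂².
P₂ = P₁ − ½ρ(v₂² − v₁²) = 439000 − ½·840·(21.3² − 1.24²) = 439000 − 190000 = 249000 Pa.

P₂ ≈ 249 kPa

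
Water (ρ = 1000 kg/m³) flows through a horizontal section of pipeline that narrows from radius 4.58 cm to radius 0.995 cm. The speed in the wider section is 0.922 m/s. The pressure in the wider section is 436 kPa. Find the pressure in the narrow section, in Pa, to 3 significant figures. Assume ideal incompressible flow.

The volume flow rate is constant, so v₂ = (A₁/A₂)v₁ = (65.9/3.11)·0.922 = 19.5 m/s.
With no height change, Bernoulli's equation is P₁ + ½ρv₁² = P₂ + ½ρv₂².
P₂ = P₁ − ½ρ(v₂² − v₁²) = 436000 − ½·1000·(19.5² − 0.922²) = 436000 − 190000 = 246000 Pa.

P₂ ≈ 246000 Pa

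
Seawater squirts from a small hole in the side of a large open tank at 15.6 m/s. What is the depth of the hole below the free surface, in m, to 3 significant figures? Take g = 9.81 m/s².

Torricelli: v = √(2gh), so h = v²/(2g).
h = 15.6²/(2·9.81) = 243/19.62 = 12.4 m.

12.4 m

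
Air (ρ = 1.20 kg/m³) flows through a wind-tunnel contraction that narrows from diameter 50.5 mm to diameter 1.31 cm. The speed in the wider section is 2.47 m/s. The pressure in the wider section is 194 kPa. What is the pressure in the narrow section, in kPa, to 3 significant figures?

P₂ ≈ 193 kPa

Continuity gives A₁v₁ = A₂v₂, so v₂ = (20.0 cm²)/(1.35 cm²) × 2.47 m/s = 36.7 m/s.
The pipe is horizontal, so Bernoulli reduces to P₁ + ½ρv₁² = P₂ + ½ρv₂².
P₂ = P₁ − ½ρ(v₂² − v₁²) = 194000 − ½·1.20·(36.7² − 2.47²) = 194000 − 805 = 193000 Pa.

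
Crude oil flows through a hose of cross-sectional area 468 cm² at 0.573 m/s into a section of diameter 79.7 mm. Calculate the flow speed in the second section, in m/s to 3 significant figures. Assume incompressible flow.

v₂ = 5.38 m/s

Mass conservation (A₁v₁ = A₂v₂) gives v₂ = 0.573 × 468/49.9 = 5.38 m/s.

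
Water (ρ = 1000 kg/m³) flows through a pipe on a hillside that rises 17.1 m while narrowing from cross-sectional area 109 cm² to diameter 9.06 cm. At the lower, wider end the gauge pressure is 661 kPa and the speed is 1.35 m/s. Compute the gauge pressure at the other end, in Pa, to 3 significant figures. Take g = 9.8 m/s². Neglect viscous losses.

P₂ = 492000 Pa

The volume flow rate is constant, so v₂ = (A₁/A₂)v₁ = (109/64.5)·1.35 = 2.28 m/s.
Bernoulli: P₁ + ½ρv₁² + ρg h₁ = P₂ + ½ρv₂² + ρg h₂, so P₂ = P₁ + ½ρ(v₁² − v₂²) − ρg(h₂ − h₁).
P₂ = 661000 + ½·1000·(1.35² − 2.28²) − 1000·9.8·(+17.1) = 661000 + (-1690) − (168000) = 492000 Pa.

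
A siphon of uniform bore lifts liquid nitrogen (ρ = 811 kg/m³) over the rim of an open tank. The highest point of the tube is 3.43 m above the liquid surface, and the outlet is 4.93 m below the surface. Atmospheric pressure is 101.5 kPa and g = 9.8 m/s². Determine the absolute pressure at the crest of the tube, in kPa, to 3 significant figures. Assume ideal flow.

P_top ≈ 35.1 kPa

Bernoulli surface→outlet gives ½v² = g·h_out, so v = √(2·9.8·4.93) = 9.83 m/s.
With constant cross-section the crest speed equals v; applying Bernoulli from the surface up to the crest, P_top = P_atm − ½ρv² − ρg·h_top.
P_top = 101500 − ½·811·9.83² − 811·9.8·3.43 = 35100 Pa.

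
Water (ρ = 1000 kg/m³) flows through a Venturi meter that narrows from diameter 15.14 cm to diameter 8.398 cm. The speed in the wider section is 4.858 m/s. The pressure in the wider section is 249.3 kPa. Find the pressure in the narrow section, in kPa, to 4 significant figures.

P₂ ≈ 136.5 kPa

By continuity, v₂ = v₁·A₁/A₂ = 4.858·(180.0/55.39) = 15.79 m/s.
With no height change, Bernoulli's equation is P₁ + ½ρv₁² = P₂ + ½ρv₂².
P₂ = P₁ − ½ρ(v₂² − v₁²) = 249300 − ½·1000·(15.79² − 4.858²) = 249300 − 112800 = 136500 Pa.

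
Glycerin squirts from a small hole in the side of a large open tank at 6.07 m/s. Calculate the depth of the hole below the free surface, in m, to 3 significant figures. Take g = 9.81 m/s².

Torricelli: v = √(2gh), so h = v²/(2g).
h = 6.07²/(2·9.81) = 36.8/19.62 = 1.88 m.

h ≈ 1.88 m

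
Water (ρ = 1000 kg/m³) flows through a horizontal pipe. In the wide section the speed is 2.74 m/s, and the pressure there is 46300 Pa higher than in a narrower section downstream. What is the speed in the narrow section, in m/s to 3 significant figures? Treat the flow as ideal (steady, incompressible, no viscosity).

v₂ ≈ 10.0 m/s

With h₁ = h₂, rearranging Bernoulli gives v₂ = √(v₁² + 2ΔP/ρ).
v₂ = √(2.74² + 2·46300/1000) = √(7.51 + 92.6) = 10.0 m/s.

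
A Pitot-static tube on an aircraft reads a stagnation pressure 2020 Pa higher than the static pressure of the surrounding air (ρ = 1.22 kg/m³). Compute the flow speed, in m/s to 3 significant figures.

v = 57.5 m/s

At the stagnation point the flow is brought to rest, so Bernoulli gives P_stag − P_static = ½ρv².
v = √(2ΔP/ρ) = √(2·2020/1.22) = 57.5 m/s.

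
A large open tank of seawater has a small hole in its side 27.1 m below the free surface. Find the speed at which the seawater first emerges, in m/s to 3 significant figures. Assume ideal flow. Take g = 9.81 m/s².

Bernoulli from surface to hole (P equal, v_surface ≈ 0): v = √(2gh) = √(2×9.81×27.1) = 23.1 m/s.

v ≈ 23.1 m/s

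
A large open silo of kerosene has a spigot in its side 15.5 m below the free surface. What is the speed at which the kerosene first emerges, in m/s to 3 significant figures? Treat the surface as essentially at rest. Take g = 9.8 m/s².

v ≈ 17.4 m/s

Torricelli's result v = √(2gh) gives v = √(2·9.8·15.5) = 17.4 m/s.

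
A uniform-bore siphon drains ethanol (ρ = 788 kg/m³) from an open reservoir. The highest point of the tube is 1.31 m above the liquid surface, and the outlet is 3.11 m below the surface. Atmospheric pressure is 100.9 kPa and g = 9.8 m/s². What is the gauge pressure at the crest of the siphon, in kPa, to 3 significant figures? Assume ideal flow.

From the surface to the outlet (both open to atmosphere, surface at rest): v = √(2g·h_out) = √(2·9.8·3.11) = 7.81 m/s.
The bore is uniform, so the speed at the crest is the same v. Bernoulli surface→crest: P_atm = P_top + ½ρv² + ρg·h_top.
P_top = 100900 − ½·788·7.81² − 788·9.8·1.31 = 66800 Pa. So P_gauge = P_top − P_atm = -34100 Pa.

P_gauge = -34.1 kPa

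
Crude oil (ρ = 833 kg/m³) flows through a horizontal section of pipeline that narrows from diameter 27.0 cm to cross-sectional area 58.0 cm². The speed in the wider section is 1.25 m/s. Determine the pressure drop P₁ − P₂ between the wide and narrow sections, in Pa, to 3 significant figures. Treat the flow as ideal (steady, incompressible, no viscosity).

Continuity gives A₁v₁ = A₂v₂, so v₂ = (573 cm²)/(58.0 cm²) × 1.25 m/s = 12.3 m/s.
With no height change, Bernoulli's equation is P₁ + ½ρv₁² = P₂ + ½ρv₂².
P₁ − P₂ = ½·833·(12.3² − 1.25²) = ½·833·151 = 62800 Pa.

ΔP ≈ 62800 Pa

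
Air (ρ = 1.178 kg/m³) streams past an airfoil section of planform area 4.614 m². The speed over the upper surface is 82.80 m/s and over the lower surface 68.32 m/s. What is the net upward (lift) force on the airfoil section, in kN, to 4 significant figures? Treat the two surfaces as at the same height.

With equal heights on the two surfaces, Bernoulli gives P_lower − P_upper = ½ρ(v_upper² − v_lower²).
ΔP = ½·1.178·(82.80² − 68.32²) = 1289 Pa.
Lift = ΔP · A = 1289 × 4.614 = 5947 N.

5.947 kN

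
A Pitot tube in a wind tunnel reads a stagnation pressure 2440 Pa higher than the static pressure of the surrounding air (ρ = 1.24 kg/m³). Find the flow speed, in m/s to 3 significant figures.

At the stagnation point the flow is brought to rest, so Bernoulli gives P_stag − P_static = ½ρv².
v = √(2ΔP/ρ) = √(2·2440/1.24) = 62.7 m/s.

v = 62.7 m/s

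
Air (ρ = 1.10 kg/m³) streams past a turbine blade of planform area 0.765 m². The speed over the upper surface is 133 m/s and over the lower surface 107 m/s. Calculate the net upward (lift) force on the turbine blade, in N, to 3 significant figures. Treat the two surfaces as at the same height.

F = 2630 N

From P + ½ρv² = const at equal height, P_low − P_up = ½ρ(v_up² − v_low²).
ΔP = ½·1.10·(133² − 107²) = 3430 Pa.
Lift = ΔP · A = 3430 × 0.765 = 2630 N.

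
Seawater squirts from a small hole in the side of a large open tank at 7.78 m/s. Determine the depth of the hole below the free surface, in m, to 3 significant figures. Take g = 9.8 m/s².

For a small hole in a large open tank, ½v² = gh, giving h = v²/(2g).
h = 7.78²/(2·9.8) = 60.5/19.60 = 3.09 m.

h ≈ 3.09 m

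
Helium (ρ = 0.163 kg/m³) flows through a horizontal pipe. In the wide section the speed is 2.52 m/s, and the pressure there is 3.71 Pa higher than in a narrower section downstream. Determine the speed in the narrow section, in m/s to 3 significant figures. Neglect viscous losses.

Along the level pipe P + ½ρv² is conserved, hence v₂² = v₁² + 2(P₁ − P₂)/ρ.
v₂ = √(2.52² + 2·3.71/0.163) = √(6.35 + 45.5) = 7.20 m/s.

7.20 m/s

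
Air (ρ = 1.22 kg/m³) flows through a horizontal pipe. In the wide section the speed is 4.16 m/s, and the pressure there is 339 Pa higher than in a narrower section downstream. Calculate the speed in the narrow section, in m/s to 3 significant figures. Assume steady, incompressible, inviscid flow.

Along the level pipe P + ½ρv² is conserved, hence v₂² = v₁² + 2(P₁ − P₂)/ρ.
v₂ = √(4.16² + 2·339/1.22) = √(17.3 + 556) = 23.9 m/s.

v₂ ≈ 23.9 m/s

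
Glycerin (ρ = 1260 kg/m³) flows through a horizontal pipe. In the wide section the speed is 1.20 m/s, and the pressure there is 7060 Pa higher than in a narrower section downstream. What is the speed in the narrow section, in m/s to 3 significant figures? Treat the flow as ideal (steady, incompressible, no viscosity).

v₂ ≈ 3.56 m/s

Horizontal Bernoulli: P₁ + ½ρv₁² = P₂ + ½ρv₂², so v₂² = v₁² + 2(P₁ − P₂)/ρ.
v₂ = √(1.20² + 2·7060/1260) = √(1.44 + 11.2) = 3.56 m/s.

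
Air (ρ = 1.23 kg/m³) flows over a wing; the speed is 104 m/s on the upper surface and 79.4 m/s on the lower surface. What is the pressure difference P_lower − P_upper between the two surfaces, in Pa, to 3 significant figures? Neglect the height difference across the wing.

Bernoulli (same height): P_lower − P_upper = ½ρ(v_upper² − v_lower²).
ΔP = ½·1.23·(104² − 79.4²) = 2770 Pa.

ΔP ≈ 2770 Pa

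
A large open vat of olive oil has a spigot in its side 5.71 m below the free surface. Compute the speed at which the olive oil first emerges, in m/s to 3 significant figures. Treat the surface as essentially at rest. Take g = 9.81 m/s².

10.6 m/s

Bernoulli from surface to hole (P equal, v_surface ≈ 0): v = √(2gh) = √(2×9.81×5.71) = 10.6 m/s.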